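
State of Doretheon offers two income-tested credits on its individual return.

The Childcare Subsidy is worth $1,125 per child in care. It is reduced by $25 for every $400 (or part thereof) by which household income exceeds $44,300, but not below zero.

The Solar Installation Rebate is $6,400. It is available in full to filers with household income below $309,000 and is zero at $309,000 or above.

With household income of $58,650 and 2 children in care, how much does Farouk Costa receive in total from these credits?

$7,750

Childcare Subsidy: base = 2 × $1,125 = $2,250. income exceeds $44,300 by $14,350, which is 36 full-or-partial $400 increments; reduction = 36 × $25 = $900, leaving $1,350.
Solar Installation Rebate: $58,650 is below the $309,000 cutoff, so the full $6,400 applies.
Total: $1,350 + $6,400 = $7,750.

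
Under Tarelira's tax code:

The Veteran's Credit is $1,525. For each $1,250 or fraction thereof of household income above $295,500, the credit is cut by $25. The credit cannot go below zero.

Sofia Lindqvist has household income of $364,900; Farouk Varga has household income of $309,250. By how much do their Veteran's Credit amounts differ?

Sofia ($364,900): Veteran's Credit: income exceeds $295,500 by $69,400, which is 56 full-or-partial $1,250 increments; reduction = 56 × $25 = $1,400, leaving $125.
Farouk ($309,250): Veteran's Credit: income exceeds $295,500 by $13,750, which is 11 full-or-partial $1,250 increments; reduction = 11 × $25 = $275, leaving $1,250.
Difference: |$125 − $1,250| = $1,125.

$1,125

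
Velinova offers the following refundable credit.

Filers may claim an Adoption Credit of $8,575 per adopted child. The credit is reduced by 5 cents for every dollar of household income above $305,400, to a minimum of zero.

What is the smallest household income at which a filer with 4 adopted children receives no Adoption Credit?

Full credit = 4 × $8,575 = $34,300.
The credit falls by 5% of each dollar above $305,400, so it reaches zero when the excess is $34,300 / 5% = $686,000: income = $305,400 + $686,000 = $991,400.

$991,400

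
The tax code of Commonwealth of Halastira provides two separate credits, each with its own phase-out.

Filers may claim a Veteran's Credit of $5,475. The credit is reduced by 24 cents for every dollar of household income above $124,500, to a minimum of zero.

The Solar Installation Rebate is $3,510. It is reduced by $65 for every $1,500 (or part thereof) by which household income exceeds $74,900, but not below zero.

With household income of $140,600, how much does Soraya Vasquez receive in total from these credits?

$2,261

Veteran's Credit: 24% of the $16,100 excess over $124,500 is $3,864; credit = $5,475 − $3,864 = $1,611.
Solar Installation Rebate: income exceeds $74,900 by $65,700, which is 44 full-or-partial $1,500 increments; reduction = 44 × $65 = $2,860, leaving $650.
Total: $1,611 + $650 = $2,261.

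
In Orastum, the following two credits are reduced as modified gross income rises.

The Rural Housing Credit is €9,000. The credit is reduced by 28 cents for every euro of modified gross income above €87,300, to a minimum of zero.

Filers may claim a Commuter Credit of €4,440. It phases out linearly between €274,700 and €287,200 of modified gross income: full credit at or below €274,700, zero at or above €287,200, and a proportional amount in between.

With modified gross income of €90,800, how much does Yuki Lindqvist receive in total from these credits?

Rural Housing Credit: 28% of the €3,500 excess over €87,300 is €980; credit = €9,000 − €980 = €8,020.
Commuter Credit: €90,800 is at or below the €274,700 threshold, so the full €4,440 applies.
Total: €8,020 + €4,440 = €12,460.

€12,460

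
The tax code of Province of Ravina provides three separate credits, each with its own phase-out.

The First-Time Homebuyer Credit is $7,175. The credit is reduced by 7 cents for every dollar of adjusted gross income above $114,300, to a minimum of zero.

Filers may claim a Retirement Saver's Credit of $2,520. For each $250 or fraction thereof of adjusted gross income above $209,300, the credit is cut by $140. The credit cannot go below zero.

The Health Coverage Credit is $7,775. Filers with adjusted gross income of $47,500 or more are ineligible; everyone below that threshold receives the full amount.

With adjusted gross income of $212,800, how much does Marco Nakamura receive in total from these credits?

First-Time Homebuyer Credit: 7% of the $98,500 excess over $114,300 is $6,895; credit = $7,175 − $6,895 = $280.
Retirement Saver's Credit: income exceeds $209,300 by $3,500, which is 14 full-or-partial $250 increments; reduction = 14 × $140 = $1,960, leaving $560.
Health Coverage Credit: $212,800 meets or exceeds the $47,500 cutoff, so the credit is $0.
Total: $280 + $560 + $0 = $840.

$840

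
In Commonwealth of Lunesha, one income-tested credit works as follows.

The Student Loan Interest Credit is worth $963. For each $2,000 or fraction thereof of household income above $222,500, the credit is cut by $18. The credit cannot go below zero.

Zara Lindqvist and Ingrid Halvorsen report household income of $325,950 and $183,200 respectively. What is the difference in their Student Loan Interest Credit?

Zara ($325,950): Student Loan Interest Credit: income exceeds $222,500 by $103,450, which is 52 full-or-partial $2,000 increments; reduction = 52 × $18 = $936, leaving $27.
Ingrid ($183,200): Student Loan Interest Credit: $183,200 is at or below the $222,500 threshold, so the full $963 applies.
Difference: |$27 − $963| = $936.

$936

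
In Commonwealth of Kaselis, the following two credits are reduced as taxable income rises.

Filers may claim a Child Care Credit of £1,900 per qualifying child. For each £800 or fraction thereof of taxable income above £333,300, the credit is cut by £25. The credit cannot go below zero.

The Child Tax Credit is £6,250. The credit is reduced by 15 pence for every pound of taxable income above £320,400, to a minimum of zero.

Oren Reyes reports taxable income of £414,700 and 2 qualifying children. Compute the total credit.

Child Care Credit: base = 2 × £1,900 = £3,800. income exceeds £333,300 by £81,400, which is 102 full-or-partial £800 increments; reduction = 102 × £25 = £2,550, leaving £1,250.
Child Tax Credit: 15% of the £94,300 excess over £320,400 is £14,145 ≥ base, so the credit is £0.
Total: £1,250 + £0 = £1,250.

£1,250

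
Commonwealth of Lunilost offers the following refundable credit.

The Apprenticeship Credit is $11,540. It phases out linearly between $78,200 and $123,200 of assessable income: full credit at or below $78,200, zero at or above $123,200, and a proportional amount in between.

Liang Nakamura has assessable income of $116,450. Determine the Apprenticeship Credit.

$1,731

Apprenticeship Credit: $116,450 is $38,250 into a $45,000 phase-out range, leaving 6,750/45,000 of the credit: $11,540 × 6,750/45,000 = $1,731.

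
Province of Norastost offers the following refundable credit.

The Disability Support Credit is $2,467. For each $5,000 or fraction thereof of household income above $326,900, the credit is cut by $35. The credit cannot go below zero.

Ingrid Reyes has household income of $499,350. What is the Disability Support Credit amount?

Disability Support Credit: income exceeds $326,900 by $172,450, which is 35 full-or-partial $5,000 increments; reduction = 35 × $35 = $1,225, leaving $1,242.

$1,242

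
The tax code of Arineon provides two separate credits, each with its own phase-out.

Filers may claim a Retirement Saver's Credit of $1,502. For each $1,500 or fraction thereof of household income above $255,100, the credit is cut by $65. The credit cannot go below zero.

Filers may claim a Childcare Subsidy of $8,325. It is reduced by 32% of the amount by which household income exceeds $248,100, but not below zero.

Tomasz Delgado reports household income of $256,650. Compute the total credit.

$6,961

Retirement Saver's Credit: income exceeds $255,100 by $1,550, which is 2 full-or-partial $1,500 increments; reduction = 2 × $65 = $130, leaving $1,372.
Childcare Subsidy: 32% of the $8,550 excess over $248,100 is $2,736; credit = $8,325 − $2,736 = $5,589.
Total: $1,372 + $5,589 = $6,961.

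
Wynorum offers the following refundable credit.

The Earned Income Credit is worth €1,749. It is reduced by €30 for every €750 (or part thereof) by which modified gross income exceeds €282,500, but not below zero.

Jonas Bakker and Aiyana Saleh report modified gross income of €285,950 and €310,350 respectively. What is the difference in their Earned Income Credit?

Jonas (€285,950): Earned Income Credit: income exceeds €282,500 by €3,450, which is 5 full-or-partial €750 increments; reduction = 5 × €30 = €150, leaving €1,599.
Aiyana (€310,350): Earned Income Credit: income exceeds €282,500 by €27,850, which is 38 full-or-partial €750 increments; reduction = 38 × €30 = €1,140, leaving €609.
Difference: |€1,599 − €609| = €990.

€990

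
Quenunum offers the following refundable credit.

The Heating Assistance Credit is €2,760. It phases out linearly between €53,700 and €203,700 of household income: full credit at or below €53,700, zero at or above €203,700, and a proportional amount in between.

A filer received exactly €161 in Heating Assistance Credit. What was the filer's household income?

€161 is 161/2,760 of the full €2,760, so 2,599/2,760 of the €150,000 range has been used: income = €53,700 + €150,000 × 2,599/2,760 = €194,950.

€194,950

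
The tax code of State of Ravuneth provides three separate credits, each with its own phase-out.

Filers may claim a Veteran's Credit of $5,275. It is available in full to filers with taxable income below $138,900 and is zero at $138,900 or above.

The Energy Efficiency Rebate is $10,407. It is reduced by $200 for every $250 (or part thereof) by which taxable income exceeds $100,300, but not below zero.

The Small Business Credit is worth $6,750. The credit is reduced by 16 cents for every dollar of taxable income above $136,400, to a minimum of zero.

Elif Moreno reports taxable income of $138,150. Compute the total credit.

Veteran's Credit: $138,150 is below the $138,900 cutoff, so the full $5,275 applies.
Energy Efficiency Rebate: income exceeds $100,300 by $37,850 → 152 increments × $200 = $30,400 ≥ base, so the credit is $0.
Small Business Credit: 16% of the $1,750 excess over $136,400 is $280; credit = $6,750 − $280 = $6,470.
Total: $5,275 + $0 + $6,470 = $11,745.

$11,745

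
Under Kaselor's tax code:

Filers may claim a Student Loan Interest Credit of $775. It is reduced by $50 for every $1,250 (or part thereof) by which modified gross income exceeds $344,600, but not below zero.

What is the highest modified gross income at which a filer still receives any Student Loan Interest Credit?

After 15 increments the reduction is 15 × $50 = $750, leaving $25; one more increment wipes it out. Increment 15 ends at excess 15 × $1,250 = $18,750, so the highest qualifying income is $344,600 + $18,750 = $363,350.

$363,350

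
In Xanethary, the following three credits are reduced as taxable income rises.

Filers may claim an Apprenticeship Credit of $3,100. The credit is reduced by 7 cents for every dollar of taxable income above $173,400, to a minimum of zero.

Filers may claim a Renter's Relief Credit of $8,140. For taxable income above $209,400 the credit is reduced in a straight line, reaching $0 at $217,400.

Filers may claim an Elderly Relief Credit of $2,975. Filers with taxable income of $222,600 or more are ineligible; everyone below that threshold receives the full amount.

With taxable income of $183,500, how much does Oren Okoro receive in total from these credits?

Apprenticeship Credit: 7% of the $10,100 excess over $173,400 is $707; credit = $3,100 − $707 = $2,393.
Renter's Relief Credit: $183,500 is at or below the $209,400 threshold, so the full $8,140 applies.
Elderly Relief Credit: $183,500 is below the $222,600 cutoff, so the full $2,975 applies.
Total: $2,393 + $8,140 + $2,975 = $13,508.

$13,508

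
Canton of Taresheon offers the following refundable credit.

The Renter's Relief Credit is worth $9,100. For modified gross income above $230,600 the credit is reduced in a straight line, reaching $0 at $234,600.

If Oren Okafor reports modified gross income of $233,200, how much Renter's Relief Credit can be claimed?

Renter's Relief Credit: $233,200 is $2,600 into a $4,000 phase-out range, leaving 1,400/4,000 of the credit: $9,100 × 1,400/4,000 = $3,185.

$3,185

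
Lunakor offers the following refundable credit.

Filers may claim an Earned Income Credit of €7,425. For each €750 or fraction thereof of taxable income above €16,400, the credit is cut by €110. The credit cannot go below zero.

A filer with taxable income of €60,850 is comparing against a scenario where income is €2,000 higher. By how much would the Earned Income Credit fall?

€220

At €60,850 — income exceeds €16,400 by €44,450, which is 60 full-or-partial €750 increments; reduction = 60 × €110 = €6,600, leaving €825.
At €62,850 — income exceeds €16,400 by €46,450, which is 62 full-or-partial €750 increments; reduction = 62 × €110 = €6,820, leaving €605.
Lost: €825 − €605 = €220.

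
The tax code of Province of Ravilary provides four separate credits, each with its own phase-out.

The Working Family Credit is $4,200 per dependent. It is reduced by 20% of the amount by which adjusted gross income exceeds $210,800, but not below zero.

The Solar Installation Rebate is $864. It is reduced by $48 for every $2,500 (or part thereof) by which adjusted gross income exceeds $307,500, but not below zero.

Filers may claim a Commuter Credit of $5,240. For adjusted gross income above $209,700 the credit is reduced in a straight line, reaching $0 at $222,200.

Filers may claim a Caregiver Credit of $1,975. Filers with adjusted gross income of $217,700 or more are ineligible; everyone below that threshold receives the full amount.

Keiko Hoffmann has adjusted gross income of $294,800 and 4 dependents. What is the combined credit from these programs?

Working Family Credit: base = 4 × $4,200 = $16,800. 20% of the $84,000 excess over $210,800 is $16,800 ≥ base, so the credit is $0.
Solar Installation Rebate: $294,800 is at or below the $307,500 threshold, so the full $864 applies.
Commuter Credit: $294,800 is at or above $222,200, so the credit is $0.
Caregiver Credit: $294,800 meets or exceeds the $217,700 cutoff, so the credit is $0.
Total: $0 + $864 + $0 + $0 = $864.

$864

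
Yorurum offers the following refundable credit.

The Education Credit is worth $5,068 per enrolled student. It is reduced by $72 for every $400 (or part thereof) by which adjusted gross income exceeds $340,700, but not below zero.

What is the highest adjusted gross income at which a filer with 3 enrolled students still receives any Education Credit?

Full credit = 3 × $5,068 = $15,204.
After 211 increments the reduction is 211 × $72 = $15,192, leaving $12; one more increment wipes it out. Increment 211 ends at excess 211 × $400 = $84,400, so the highest qualifying income is $340,700 + $84,400 = $425,100.

$425,100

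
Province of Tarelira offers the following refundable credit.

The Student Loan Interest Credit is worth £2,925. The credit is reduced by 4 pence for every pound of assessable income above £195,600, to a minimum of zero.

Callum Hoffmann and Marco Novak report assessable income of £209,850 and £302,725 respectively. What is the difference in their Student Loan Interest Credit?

£2,355

Callum (£209,850): Student Loan Interest Credit: 4% of the £14,250 excess over £195,600 is £570; credit = £2,925 − £570 = £2,355.
Marco (£302,725): Student Loan Interest Credit: 4% of the £107,125 excess over £195,600 is £4,285 ≥ base, so the credit is £0.
Difference: |£2,355 − £0| = £2,355.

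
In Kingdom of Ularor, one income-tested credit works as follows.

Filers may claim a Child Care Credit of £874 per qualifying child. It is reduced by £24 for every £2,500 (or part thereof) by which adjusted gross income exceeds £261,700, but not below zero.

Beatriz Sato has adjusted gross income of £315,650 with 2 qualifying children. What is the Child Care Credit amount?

£1,220

Child Care Credit: base = 2 × £874 = £1,748. income exceeds £261,700 by £53,950, which is 22 full-or-partial £2,500 increments; reduction = 22 × £24 = £528, leaving £1,220.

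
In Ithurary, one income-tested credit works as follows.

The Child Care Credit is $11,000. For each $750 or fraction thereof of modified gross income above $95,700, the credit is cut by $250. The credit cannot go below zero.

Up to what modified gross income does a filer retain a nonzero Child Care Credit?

After 43 increments the reduction is 43 × $250 = $10,750, leaving $250; one more increment wipes it out. Increment 43 ends at excess 43 × $750 = $32,250, so the highest qualifying income is $95,700 + $32,250 = $127,950.

$127,950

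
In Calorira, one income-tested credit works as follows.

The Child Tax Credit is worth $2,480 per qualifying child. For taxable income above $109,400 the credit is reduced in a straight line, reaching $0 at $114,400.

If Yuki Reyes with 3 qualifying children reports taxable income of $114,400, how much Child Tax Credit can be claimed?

Child Tax Credit: base = 3 × $2,480 = $7,440. $114,400 is at or above $114,400, so the credit is $0.

$0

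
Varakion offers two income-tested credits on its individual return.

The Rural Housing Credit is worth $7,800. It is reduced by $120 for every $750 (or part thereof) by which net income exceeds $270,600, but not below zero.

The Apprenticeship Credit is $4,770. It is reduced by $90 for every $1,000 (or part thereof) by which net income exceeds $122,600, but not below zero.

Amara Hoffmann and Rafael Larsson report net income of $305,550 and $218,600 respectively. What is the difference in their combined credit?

$5,640

Amara ($305,550): Rural Housing Credit: income exceeds $270,600 by $34,950, which is 47 full-or-partial $750 increments; reduction = 47 × $120 = $5,640, leaving $2,160. Apprenticeship Credit: income exceeds $122,600 by $182,950 → 183 increments × $90 = $16,470 ≥ base, so the credit is $0. total $2,160 + $0 = $2,160
Rafael ($218,600): Rural Housing Credit: $218,600 is at or below the $270,600 threshold, so the full $7,800 applies. Apprenticeship Credit: income exceeds $122,600 by $96,000 → 96 increments × $90 = $8,640 ≥ base, so the credit is $0. total $7,800 + $0 = $7,800
Difference: |$2,160 − $7,800| = $5,640.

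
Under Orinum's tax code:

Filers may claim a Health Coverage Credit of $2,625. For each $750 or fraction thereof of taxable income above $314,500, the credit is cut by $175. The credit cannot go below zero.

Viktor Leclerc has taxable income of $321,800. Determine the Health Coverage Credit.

Health Coverage Credit: income exceeds $314,500 by $7,300, which is 10 full-or-partial $750 increments; reduction = 10 × $175 = $1,750, leaving $875.

$875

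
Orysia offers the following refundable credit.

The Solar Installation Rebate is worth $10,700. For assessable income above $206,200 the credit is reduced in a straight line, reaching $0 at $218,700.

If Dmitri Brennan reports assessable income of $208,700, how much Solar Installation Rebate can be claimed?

$8,560

Solar Installation Rebate: $208,700 is $2,500 into a $12,500 phase-out range, leaving 10,000/12,500 of the credit: $10,700 × 10,000/12,500 = $8,560.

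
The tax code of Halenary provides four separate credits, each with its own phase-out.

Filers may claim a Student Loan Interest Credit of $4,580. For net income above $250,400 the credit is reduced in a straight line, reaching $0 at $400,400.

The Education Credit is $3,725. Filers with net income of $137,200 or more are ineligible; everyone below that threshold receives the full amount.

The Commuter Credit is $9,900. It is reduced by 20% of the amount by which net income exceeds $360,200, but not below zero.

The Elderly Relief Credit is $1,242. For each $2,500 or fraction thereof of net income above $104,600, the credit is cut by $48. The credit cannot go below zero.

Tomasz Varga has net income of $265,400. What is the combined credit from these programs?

$14,022

Student Loan Interest Credit: $265,400 is $15,000 into a $150,000 phase-out range, leaving 135,000/150,000 of the credit: $4,580 × 135,000/150,000 = $4,122.
Education Credit: $265,400 meets or exceeds the $137,200 cutoff, so the credit is $0.
Commuter Credit: $265,400 is at or below the $360,200 threshold, so the full $9,900 applies.
Elderly Relief Credit: income exceeds $104,600 by $160,800 → 65 increments × $48 = $3,120 ≥ base, so the credit is $0.
Total: $4,122 + $0 + $9,900 + $0 = $14,022.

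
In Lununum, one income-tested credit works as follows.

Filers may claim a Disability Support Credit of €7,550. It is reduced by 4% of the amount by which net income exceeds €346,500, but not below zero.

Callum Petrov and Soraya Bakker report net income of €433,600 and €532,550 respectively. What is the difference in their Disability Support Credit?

€3,958

Callum (€433,600): Disability Support Credit: 4% of the €87,100 excess over €346,500 is €3,484; credit = €7,550 − €3,484 = €4,066.
Soraya (€532,550): Disability Support Credit: 4% of the €186,050 excess over €346,500 is €7,442; credit = €7,550 − €7,442 = €108.
Difference: |€4,066 − €108| = €3,958.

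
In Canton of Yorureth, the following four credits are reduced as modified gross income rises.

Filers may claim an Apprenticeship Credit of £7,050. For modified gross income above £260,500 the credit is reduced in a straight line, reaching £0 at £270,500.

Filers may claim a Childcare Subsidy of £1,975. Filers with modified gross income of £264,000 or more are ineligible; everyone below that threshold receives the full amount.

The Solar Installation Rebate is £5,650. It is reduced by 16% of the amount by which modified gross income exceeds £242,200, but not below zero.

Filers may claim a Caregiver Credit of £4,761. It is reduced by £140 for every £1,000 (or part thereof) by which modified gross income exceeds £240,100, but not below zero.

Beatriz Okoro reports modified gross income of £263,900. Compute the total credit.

Apprenticeship Credit: £263,900 is £3,400 into a £10,000 phase-out range, leaving 6,600/10,000 of the credit: £7,050 × 6,600/10,000 = £4,653.
Childcare Subsidy: £263,900 is below the £264,000 cutoff, so the full £1,975 applies.
Solar Installation Rebate: 16% of the £21,700 excess over £242,200 is £3,472; credit = £5,650 − £3,472 = £2,178.
Caregiver Credit: income exceeds £240,100 by £23,800, which is 24 full-or-partial £1,000 increments; reduction = 24 × £140 = £3,360, leaving £1,401.
Total: £4,653 + £1,975 + £2,178 + £1,401 = £10,207.

£10,207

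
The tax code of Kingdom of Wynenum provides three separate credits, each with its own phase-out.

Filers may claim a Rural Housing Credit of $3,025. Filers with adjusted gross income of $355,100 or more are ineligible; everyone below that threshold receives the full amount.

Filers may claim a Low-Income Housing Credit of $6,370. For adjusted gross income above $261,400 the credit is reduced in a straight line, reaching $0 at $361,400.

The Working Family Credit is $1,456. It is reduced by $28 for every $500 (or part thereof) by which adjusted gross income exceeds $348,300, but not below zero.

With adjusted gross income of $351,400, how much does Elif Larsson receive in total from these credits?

$4,922

Rural Housing Credit: $351,400 is below the $355,100 cutoff, so the full $3,025 applies.
Low-Income Housing Credit: $351,400 is $90,000 into a $100,000 phase-out range, leaving 10,000/100,000 of the credit: $6,370 × 10,000/100,000 = $637.
Working Family Credit: income exceeds $348,300 by $3,100, which is 7 full-or-partial $500 increments; reduction = 7 × $28 = $196, leaving $1,260.
Total: $3,025 + $637 + $1,260 = $4,922.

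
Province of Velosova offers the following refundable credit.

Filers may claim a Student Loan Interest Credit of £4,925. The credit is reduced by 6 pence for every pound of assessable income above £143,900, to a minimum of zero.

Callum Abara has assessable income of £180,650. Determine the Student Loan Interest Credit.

£2,720

Student Loan Interest Credit: 6% of the £36,750 excess over £143,900 is £2,205; credit = £4,925 − £2,205 = £2,720.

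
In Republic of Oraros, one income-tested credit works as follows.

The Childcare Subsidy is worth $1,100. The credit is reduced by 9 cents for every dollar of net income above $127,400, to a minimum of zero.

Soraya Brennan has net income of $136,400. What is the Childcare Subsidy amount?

Childcare Subsidy: 9% of the $9,000 excess over $127,400 is $810; credit = $1,100 − $810 = $290.

$290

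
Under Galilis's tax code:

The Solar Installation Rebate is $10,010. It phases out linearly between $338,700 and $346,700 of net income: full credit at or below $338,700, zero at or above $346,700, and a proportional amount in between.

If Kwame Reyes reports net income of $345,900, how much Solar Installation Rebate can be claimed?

$1,001

Solar Installation Rebate: $345,900 is $7,200 into a $8,000 phase-out range, leaving 800/8,000 of the credit: $10,010 × 800/8,000 = $1,001.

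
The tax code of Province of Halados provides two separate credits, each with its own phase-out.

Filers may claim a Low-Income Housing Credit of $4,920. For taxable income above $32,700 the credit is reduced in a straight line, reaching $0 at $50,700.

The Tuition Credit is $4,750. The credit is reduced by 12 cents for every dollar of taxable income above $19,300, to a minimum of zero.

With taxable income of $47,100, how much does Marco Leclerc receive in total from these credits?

$2,398

Low-Income Housing Credit: $47,100 is $14,400 into a $18,000 phase-out range, leaving 3,600/18,000 of the credit: $4,920 × 3,600/18,000 = $984.
Tuition Credit: 12% of the $27,800 excess over $19,300 is $3,336; credit = $4,750 − $3,336 = $1,414.
Total: $984 + $1,414 = $2,398.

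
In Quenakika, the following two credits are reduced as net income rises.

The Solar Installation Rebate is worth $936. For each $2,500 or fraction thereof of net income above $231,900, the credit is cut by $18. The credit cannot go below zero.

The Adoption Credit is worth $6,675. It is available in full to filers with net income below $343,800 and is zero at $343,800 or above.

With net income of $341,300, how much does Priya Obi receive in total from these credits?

$6,819

Solar Installation Rebate: income exceeds $231,900 by $109,400, which is 44 full-or-partial $2,500 increments; reduction = 44 × $18 = $792, leaving $144.
Adoption Credit: $341,300 is below the $343,800 cutoff, so the full $6,675 applies.
Total: $144 + $6,675 = $6,819.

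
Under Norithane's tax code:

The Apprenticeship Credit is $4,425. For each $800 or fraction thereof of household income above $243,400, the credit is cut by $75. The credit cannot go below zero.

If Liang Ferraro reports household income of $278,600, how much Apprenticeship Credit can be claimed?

Apprenticeship Credit: income exceeds $243,400 by $35,200, which is 44 full-or-partial $800 increments; reduction = 44 × $75 = $3,300, leaving $1,125.

$1,125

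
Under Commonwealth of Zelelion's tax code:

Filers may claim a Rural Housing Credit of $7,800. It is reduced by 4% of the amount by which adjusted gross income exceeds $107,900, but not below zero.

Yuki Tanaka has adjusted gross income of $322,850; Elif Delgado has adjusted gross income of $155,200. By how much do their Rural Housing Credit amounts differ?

$5,908

Yuki ($322,850): Rural Housing Credit: 4% of the $214,950 excess over $107,900 is $8,598 ≥ base, so the credit is $0.
Elif ($155,200): Rural Housing Credit: 4% of the $47,300 excess over $107,900 is $1,892; credit = $7,800 − $1,892 = $5,908.
Difference: |$0 − $5,908| = $5,908.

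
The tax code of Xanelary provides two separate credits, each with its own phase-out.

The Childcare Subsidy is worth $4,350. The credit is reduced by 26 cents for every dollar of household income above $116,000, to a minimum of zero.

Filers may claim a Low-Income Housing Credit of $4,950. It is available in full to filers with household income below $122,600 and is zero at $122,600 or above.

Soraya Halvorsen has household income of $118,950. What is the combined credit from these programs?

$8,533

Childcare Subsidy: 26% of the $2,950 excess over $116,000 is $767; credit = $4,350 − $767 = $3,583.
Low-Income Housing Credit: $118,950 is below the $122,600 cutoff, so the full $4,950 applies.
Total: $3,583 + $4,950 = $8,533.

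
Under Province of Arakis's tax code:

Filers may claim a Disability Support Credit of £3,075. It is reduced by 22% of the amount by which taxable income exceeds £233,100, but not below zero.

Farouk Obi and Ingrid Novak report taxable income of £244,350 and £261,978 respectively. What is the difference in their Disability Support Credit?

£600

Farouk (£244,350): Disability Support Credit: 22% of the £11,250 excess over £233,100 is £2,475; credit = £3,075 − £2,475 = £600.
Ingrid (£261,978): Disability Support Credit: 22% of the £28,878 excess over £233,100 is £6,353.16 ≥ base, so the credit is £0.
Difference: |£600 − £0| = £600.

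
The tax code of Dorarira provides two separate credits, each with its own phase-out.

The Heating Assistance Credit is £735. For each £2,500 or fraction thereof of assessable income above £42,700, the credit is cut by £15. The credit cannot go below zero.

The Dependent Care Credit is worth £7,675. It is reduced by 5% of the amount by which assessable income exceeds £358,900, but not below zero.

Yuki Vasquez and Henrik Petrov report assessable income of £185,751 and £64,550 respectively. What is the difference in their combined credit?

Yuki (£185,751): Heating Assistance Credit: income exceeds £42,700 by £143,051 → 58 increments × £15 = £870 ≥ base, so the credit is £0. Dependent Care Credit: £185,751 is at or below the £358,900 threshold, so the full £7,675 applies. total £0 + £7,675 = £7,675
Henrik (£64,550): Heating Assistance Credit: income exceeds £42,700 by £21,850, which is 9 full-or-partial £2,500 increments; reduction = 9 × £15 = £135, leaving £600. Dependent Care Credit: £64,550 is at or below the £358,900 threshold, so the full £7,675 applies. total £600 + £7,675 = £8,275
Difference: |£7,675 − £8,275| = £600.

£600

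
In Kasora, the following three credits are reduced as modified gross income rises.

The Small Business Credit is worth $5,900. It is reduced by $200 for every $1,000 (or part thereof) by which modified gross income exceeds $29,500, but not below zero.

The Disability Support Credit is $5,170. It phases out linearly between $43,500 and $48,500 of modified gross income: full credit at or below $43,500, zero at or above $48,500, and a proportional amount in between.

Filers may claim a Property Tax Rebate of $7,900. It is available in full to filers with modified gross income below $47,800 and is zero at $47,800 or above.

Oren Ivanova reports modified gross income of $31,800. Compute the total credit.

Small Business Credit: income exceeds $29,500 by $2,300, which is 3 full-or-partial $1,000 increments; reduction = 3 × $200 = $600, leaving $5,300.
Disability Support Credit: $31,800 is at or below the $43,500 threshold, so the full $5,170 applies.
Property Tax Rebate: $31,800 is below the $47,800 cutoff, so the full $7,900 applies.
Total: $5,300 + $5,170 + $7,900 = $18,370.

$18,370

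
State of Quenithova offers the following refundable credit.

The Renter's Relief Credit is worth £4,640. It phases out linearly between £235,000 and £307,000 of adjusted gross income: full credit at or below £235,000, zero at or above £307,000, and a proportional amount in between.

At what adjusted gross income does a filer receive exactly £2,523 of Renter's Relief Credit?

£267,850

£2,523 is 2,523/4,640 of the full £4,640, so 2,117/4,640 of the £72,000 range has been used: income = £235,000 + £72,000 × 2,117/4,640 = £267,850.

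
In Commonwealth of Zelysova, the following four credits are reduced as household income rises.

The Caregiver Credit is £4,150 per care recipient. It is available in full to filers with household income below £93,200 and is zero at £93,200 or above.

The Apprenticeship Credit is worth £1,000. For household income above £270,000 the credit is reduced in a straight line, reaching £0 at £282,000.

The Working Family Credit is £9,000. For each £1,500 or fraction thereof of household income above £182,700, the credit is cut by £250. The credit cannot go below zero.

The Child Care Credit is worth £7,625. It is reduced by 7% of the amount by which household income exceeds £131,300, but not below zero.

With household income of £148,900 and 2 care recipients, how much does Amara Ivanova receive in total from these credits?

Caregiver Credit: base = 2 × £4,150 = £8,300. £148,900 meets or exceeds the £93,200 cutoff, so the credit is £0.
Apprenticeship Credit: £148,900 is at or below the £270,000 threshold, so the full £1,000 applies.
Working Family Credit: £148,900 is at or below the £182,700 threshold, so the full £9,000 applies.
Child Care Credit: 7% of the £17,600 excess over £131,300 is £1,232; credit = £7,625 − £1,232 = £6,393.
Total: £0 + £1,000 + £9,000 + £6,393 = £16,393.

£16,393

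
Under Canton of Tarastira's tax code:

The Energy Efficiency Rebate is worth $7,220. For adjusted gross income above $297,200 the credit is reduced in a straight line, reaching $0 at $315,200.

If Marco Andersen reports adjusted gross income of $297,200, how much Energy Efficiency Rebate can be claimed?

$7,220

Energy Efficiency Rebate: $297,200 is at or below the $297,200 threshold, so the full $7,220 applies.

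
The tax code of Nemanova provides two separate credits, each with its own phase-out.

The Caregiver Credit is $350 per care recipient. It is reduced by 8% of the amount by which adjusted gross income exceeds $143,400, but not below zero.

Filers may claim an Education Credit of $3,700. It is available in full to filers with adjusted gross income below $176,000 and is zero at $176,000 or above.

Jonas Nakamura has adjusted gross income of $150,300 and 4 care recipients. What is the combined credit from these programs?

Caregiver Credit: base = 4 × $350 = $1,400. 8% of the $6,900 excess over $143,400 is $552; credit = $1,400 − $552 = $848.
Education Credit: $150,300 is below the $176,000 cutoff, so the full $3,700 applies.
Total: $848 + $3,700 = $4,548.

$4,548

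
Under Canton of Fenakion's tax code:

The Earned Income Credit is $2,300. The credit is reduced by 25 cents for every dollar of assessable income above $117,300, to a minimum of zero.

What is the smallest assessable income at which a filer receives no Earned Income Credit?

The credit falls by 25% of each dollar above $117,300, so it reaches zero when the excess is $2,300 / 25% = $9,200: income = $117,300 + $9,200 = $126,500.

$126,500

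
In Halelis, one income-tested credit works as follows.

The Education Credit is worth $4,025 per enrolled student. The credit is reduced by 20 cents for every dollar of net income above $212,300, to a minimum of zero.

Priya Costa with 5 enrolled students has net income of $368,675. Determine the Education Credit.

Education Credit: base = 5 × $4,025 = $20,125. 20% of the $156,375 excess over $212,300 is $31,275 ≥ base, so the credit is $0.

$0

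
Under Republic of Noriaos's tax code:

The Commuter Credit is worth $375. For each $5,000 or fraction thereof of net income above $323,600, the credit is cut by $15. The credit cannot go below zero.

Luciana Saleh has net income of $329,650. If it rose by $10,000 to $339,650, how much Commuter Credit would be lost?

At $329,650 — income exceeds $323,600 by $6,050, which is 2 full-or-partial $5,000 increments; reduction = 2 × $15 = $30, leaving $345.
At $339,650 — income exceeds $323,600 by $16,050, which is 4 full-or-partial $5,000 increments; reduction = 4 × $15 = $60, leaving $315.
Lost: $345 − $315 = $30.

$30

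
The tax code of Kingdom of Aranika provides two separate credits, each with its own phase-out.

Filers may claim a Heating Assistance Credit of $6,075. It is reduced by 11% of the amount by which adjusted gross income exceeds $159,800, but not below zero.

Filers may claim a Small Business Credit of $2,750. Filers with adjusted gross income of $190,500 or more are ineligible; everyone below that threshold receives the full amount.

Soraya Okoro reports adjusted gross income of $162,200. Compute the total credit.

$8,561

Heating Assistance Credit: 11% of the $2,400 excess over $159,800 is $264; credit = $6,075 − $264 = $5,811.
Small Business Credit: $162,200 is below the $190,500 cutoff, so the full $2,750 applies.
Total: $5,811 + $2,750 = $8,561.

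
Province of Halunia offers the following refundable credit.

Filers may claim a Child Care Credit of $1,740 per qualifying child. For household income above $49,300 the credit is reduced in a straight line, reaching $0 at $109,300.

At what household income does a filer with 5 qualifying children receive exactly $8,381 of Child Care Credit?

$51,500

Full credit = 5 × $1,740 = $8,700.
$8,381 is 8,381/8,700 of the full $8,700, so 319/8,700 of the $60,000 range has been used: income = $49,300 + $60,000 × 319/8,700 = $51,500.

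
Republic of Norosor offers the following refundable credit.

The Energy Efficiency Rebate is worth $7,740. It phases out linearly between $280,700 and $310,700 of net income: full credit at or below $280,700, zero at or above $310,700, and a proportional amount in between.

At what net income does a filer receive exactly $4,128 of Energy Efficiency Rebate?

$4,128 is 4,128/7,740 of the full $7,740, so 3,612/7,740 of the $30,000 range has been used: income = $280,700 + $30,000 × 3,612/7,740 = $294,700.

$294,700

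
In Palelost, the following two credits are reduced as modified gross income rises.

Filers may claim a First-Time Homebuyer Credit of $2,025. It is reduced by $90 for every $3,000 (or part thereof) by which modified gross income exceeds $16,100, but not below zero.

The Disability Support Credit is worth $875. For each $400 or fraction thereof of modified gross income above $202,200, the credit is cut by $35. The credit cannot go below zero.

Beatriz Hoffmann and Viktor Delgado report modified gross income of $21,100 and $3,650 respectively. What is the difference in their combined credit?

Beatriz ($21,100): First-Time Homebuyer Credit: income exceeds $16,100 by $5,000, which is 2 full-or-partial $3,000 increments; reduction = 2 × $90 = $180, leaving $1,845. Disability Support Credit: $21,100 is at or below the $202,200 threshold, so the full $875 applies. total $1,845 + $875 = $2,720
Viktor ($3,650): First-Time Homebuyer Credit: $3,650 is at or below the $16,100 threshold, so the full $2,025 applies. Disability Support Credit: $3,650 is at or below the $202,200 threshold, so the full $875 applies. total $2,025 + $875 = $2,900
Difference: |$2,720 − $2,900| = $180.

$180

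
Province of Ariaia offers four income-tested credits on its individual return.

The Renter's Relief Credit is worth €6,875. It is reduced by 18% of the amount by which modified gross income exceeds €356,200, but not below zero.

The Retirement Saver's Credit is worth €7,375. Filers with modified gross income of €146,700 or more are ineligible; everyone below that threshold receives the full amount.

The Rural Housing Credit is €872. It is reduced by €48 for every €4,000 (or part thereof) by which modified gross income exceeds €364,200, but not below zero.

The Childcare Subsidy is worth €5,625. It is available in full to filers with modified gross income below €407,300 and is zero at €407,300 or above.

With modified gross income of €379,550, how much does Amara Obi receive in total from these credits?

€8,977

Renter's Relief Credit: 18% of the €23,350 excess over €356,200 is €4,203; credit = €6,875 − €4,203 = €2,672.
Retirement Saver's Credit: €379,550 meets or exceeds the €146,700 cutoff, so the credit is €0.
Rural Housing Credit: income exceeds €364,200 by €15,350, which is 4 full-or-partial €4,000 increments; reduction = 4 × €48 = €192, leaving €680.
Childcare Subsidy: €379,550 is below the €407,300 cutoff, so the full €5,625 applies.
Total: €2,672 + €0 + €680 + €5,625 = €8,977.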